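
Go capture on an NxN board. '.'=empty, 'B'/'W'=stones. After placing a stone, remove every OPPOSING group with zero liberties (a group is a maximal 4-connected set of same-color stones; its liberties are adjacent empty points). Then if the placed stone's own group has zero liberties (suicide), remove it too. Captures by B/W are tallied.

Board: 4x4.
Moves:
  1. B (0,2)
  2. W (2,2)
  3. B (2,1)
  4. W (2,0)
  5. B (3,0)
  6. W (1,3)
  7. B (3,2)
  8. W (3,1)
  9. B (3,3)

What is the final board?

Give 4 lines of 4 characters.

Move 1: B@(0,2) -> caps B=0 W=0
Move 2: W@(2,2) -> caps B=0 W=0
Move 3: B@(2,1) -> caps B=0 W=0
Move 4: W@(2,0) -> caps B=0 W=0
Move 5: B@(3,0) -> caps B=0 W=0
Move 6: W@(1,3) -> caps B=0 W=0
Move 7: B@(3,2) -> caps B=0 W=0
Move 8: W@(3,1) -> caps B=0 W=1
Move 9: B@(3,3) -> caps B=0 W=1

Answer: ..B.
...W
WBW.
.WBB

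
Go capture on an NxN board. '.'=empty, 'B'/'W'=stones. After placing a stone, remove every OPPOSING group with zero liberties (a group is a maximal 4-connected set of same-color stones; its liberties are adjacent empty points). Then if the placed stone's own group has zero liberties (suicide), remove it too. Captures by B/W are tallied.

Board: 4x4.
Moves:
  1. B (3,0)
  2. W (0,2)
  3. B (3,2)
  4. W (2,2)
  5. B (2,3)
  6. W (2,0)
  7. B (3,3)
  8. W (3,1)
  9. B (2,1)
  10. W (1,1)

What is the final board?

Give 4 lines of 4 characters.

Move 1: B@(3,0) -> caps B=0 W=0
Move 2: W@(0,2) -> caps B=0 W=0
Move 3: B@(3,2) -> caps B=0 W=0
Move 4: W@(2,2) -> caps B=0 W=0
Move 5: B@(2,3) -> caps B=0 W=0
Move 6: W@(2,0) -> caps B=0 W=0
Move 7: B@(3,3) -> caps B=0 W=0
Move 8: W@(3,1) -> caps B=0 W=1
Move 9: B@(2,1) -> caps B=0 W=1
Move 10: W@(1,1) -> caps B=0 W=2

Answer: ..W.
.W..
W.WB
.WBB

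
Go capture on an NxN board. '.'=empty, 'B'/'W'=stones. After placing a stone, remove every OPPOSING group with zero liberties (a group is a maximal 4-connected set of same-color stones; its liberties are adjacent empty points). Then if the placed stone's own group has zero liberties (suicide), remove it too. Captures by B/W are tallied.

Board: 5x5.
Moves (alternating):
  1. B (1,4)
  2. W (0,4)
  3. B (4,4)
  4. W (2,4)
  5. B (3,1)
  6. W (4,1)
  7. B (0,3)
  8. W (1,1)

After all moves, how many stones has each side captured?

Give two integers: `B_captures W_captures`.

Answer: 1 0

Derivation:
Move 1: B@(1,4) -> caps B=0 W=0
Move 2: W@(0,4) -> caps B=0 W=0
Move 3: B@(4,4) -> caps B=0 W=0
Move 4: W@(2,4) -> caps B=0 W=0
Move 5: B@(3,1) -> caps B=0 W=0
Move 6: W@(4,1) -> caps B=0 W=0
Move 7: B@(0,3) -> caps B=1 W=0
Move 8: W@(1,1) -> caps B=1 W=0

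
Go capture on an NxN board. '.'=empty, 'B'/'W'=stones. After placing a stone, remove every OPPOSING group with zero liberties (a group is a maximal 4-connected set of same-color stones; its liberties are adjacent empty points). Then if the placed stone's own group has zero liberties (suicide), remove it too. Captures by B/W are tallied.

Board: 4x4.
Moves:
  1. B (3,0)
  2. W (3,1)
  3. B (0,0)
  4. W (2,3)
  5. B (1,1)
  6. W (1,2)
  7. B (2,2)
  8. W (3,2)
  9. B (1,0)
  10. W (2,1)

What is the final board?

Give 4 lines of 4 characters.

Answer: B...
BBW.
.W.W
BWW.

Derivation:
Move 1: B@(3,0) -> caps B=0 W=0
Move 2: W@(3,1) -> caps B=0 W=0
Move 3: B@(0,0) -> caps B=0 W=0
Move 4: W@(2,3) -> caps B=0 W=0
Move 5: B@(1,1) -> caps B=0 W=0
Move 6: W@(1,2) -> caps B=0 W=0
Move 7: B@(2,2) -> caps B=0 W=0
Move 8: W@(3,2) -> caps B=0 W=0
Move 9: B@(1,0) -> caps B=0 W=0
Move 10: W@(2,1) -> caps B=0 W=1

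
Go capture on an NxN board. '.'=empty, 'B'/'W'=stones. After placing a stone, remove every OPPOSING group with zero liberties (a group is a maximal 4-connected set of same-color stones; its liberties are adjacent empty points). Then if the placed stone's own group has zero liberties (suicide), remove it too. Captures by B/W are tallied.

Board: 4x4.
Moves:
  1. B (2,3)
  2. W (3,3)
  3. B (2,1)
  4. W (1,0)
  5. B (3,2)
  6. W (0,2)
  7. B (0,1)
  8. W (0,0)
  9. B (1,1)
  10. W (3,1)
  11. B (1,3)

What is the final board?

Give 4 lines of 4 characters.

Move 1: B@(2,3) -> caps B=0 W=0
Move 2: W@(3,3) -> caps B=0 W=0
Move 3: B@(2,1) -> caps B=0 W=0
Move 4: W@(1,0) -> caps B=0 W=0
Move 5: B@(3,2) -> caps B=1 W=0
Move 6: W@(0,2) -> caps B=1 W=0
Move 7: B@(0,1) -> caps B=1 W=0
Move 8: W@(0,0) -> caps B=1 W=0
Move 9: B@(1,1) -> caps B=1 W=0
Move 10: W@(3,1) -> caps B=1 W=0
Move 11: B@(1,3) -> caps B=1 W=0

Answer: WBW.
WB.B
.B.B
.WB.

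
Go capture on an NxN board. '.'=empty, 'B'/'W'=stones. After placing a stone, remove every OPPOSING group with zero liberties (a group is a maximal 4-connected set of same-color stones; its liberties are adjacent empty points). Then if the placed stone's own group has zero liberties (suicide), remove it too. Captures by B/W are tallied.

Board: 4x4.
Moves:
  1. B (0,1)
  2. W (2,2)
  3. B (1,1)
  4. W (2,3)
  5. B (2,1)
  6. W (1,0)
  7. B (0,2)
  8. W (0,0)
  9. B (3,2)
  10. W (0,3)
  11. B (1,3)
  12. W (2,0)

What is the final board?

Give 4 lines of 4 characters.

Move 1: B@(0,1) -> caps B=0 W=0
Move 2: W@(2,2) -> caps B=0 W=0
Move 3: B@(1,1) -> caps B=0 W=0
Move 4: W@(2,3) -> caps B=0 W=0
Move 5: B@(2,1) -> caps B=0 W=0
Move 6: W@(1,0) -> caps B=0 W=0
Move 7: B@(0,2) -> caps B=0 W=0
Move 8: W@(0,0) -> caps B=0 W=0
Move 9: B@(3,2) -> caps B=0 W=0
Move 10: W@(0,3) -> caps B=0 W=0
Move 11: B@(1,3) -> caps B=1 W=0
Move 12: W@(2,0) -> caps B=1 W=0

Answer: WBB.
WB.B
WBWW
..B.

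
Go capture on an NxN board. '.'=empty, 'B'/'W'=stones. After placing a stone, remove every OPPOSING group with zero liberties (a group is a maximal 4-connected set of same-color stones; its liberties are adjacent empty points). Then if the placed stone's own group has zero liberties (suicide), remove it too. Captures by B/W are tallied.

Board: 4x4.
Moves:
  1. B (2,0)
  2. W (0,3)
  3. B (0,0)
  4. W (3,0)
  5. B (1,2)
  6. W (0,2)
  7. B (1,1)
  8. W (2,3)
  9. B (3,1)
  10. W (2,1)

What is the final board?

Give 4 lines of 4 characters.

Answer: B.WW
.BB.
BW.W
.B..

Derivation:
Move 1: B@(2,0) -> caps B=0 W=0
Move 2: W@(0,3) -> caps B=0 W=0
Move 3: B@(0,0) -> caps B=0 W=0
Move 4: W@(3,0) -> caps B=0 W=0
Move 5: B@(1,2) -> caps B=0 W=0
Move 6: W@(0,2) -> caps B=0 W=0
Move 7: B@(1,1) -> caps B=0 W=0
Move 8: W@(2,3) -> caps B=0 W=0
Move 9: B@(3,1) -> caps B=1 W=0
Move 10: W@(2,1) -> caps B=1 W=0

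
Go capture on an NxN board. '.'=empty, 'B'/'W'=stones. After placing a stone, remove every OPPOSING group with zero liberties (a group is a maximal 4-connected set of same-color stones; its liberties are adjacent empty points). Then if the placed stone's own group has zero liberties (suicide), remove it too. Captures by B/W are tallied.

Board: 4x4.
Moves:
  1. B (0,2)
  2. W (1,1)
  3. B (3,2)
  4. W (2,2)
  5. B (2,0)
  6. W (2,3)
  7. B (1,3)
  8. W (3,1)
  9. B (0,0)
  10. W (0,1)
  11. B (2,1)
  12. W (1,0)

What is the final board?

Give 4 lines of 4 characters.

Answer: .WB.
WW.B
BBWW
.WB.

Derivation:
Move 1: B@(0,2) -> caps B=0 W=0
Move 2: W@(1,1) -> caps B=0 W=0
Move 3: B@(3,2) -> caps B=0 W=0
Move 4: W@(2,2) -> caps B=0 W=0
Move 5: B@(2,0) -> caps B=0 W=0
Move 6: W@(2,3) -> caps B=0 W=0
Move 7: B@(1,3) -> caps B=0 W=0
Move 8: W@(3,1) -> caps B=0 W=0
Move 9: B@(0,0) -> caps B=0 W=0
Move 10: W@(0,1) -> caps B=0 W=0
Move 11: B@(2,1) -> caps B=0 W=0
Move 12: W@(1,0) -> caps B=0 W=1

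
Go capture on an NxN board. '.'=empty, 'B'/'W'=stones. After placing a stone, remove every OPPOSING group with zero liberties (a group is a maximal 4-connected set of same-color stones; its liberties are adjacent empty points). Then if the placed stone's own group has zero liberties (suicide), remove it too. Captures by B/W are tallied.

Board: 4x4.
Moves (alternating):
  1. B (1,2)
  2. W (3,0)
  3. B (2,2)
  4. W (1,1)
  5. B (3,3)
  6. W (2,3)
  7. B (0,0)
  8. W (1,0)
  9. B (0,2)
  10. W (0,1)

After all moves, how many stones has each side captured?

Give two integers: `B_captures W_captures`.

Answer: 0 1

Derivation:
Move 1: B@(1,2) -> caps B=0 W=0
Move 2: W@(3,0) -> caps B=0 W=0
Move 3: B@(2,2) -> caps B=0 W=0
Move 4: W@(1,1) -> caps B=0 W=0
Move 5: B@(3,3) -> caps B=0 W=0
Move 6: W@(2,3) -> caps B=0 W=0
Move 7: B@(0,0) -> caps B=0 W=0
Move 8: W@(1,0) -> caps B=0 W=0
Move 9: B@(0,2) -> caps B=0 W=0
Move 10: W@(0,1) -> caps B=0 W=1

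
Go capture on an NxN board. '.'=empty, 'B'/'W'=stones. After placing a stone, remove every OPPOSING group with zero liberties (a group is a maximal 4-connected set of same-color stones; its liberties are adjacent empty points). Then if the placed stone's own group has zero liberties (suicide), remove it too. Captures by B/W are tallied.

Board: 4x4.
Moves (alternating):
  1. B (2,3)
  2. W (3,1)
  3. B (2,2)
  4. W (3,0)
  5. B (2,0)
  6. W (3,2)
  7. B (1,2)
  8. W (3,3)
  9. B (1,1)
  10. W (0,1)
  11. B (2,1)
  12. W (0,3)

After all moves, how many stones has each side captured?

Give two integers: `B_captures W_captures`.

Answer: 4 0

Derivation:
Move 1: B@(2,3) -> caps B=0 W=0
Move 2: W@(3,1) -> caps B=0 W=0
Move 3: B@(2,2) -> caps B=0 W=0
Move 4: W@(3,0) -> caps B=0 W=0
Move 5: B@(2,0) -> caps B=0 W=0
Move 6: W@(3,2) -> caps B=0 W=0
Move 7: B@(1,2) -> caps B=0 W=0
Move 8: W@(3,3) -> caps B=0 W=0
Move 9: B@(1,1) -> caps B=0 W=0
Move 10: W@(0,1) -> caps B=0 W=0
Move 11: B@(2,1) -> caps B=4 W=0
Move 12: W@(0,3) -> caps B=4 W=0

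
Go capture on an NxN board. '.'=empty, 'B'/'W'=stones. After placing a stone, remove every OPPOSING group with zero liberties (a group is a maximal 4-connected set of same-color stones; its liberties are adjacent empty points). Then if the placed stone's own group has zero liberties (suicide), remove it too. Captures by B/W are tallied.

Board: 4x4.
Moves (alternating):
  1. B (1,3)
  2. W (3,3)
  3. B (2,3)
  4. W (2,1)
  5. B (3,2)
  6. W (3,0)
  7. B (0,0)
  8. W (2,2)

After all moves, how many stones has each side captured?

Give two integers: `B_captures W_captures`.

Answer: 1 0

Derivation:
Move 1: B@(1,3) -> caps B=0 W=0
Move 2: W@(3,3) -> caps B=0 W=0
Move 3: B@(2,3) -> caps B=0 W=0
Move 4: W@(2,1) -> caps B=0 W=0
Move 5: B@(3,2) -> caps B=1 W=0
Move 6: W@(3,0) -> caps B=1 W=0
Move 7: B@(0,0) -> caps B=1 W=0
Move 8: W@(2,2) -> caps B=1 W=0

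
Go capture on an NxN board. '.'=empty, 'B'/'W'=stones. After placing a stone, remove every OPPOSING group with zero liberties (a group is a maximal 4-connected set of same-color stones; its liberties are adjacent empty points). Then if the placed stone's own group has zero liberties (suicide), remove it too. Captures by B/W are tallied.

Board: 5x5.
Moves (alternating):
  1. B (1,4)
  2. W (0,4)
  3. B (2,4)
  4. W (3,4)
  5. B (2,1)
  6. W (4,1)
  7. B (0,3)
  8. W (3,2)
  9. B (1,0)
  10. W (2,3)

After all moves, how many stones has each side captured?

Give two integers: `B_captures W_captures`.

Answer: 1 0

Derivation:
Move 1: B@(1,4) -> caps B=0 W=0
Move 2: W@(0,4) -> caps B=0 W=0
Move 3: B@(2,4) -> caps B=0 W=0
Move 4: W@(3,4) -> caps B=0 W=0
Move 5: B@(2,1) -> caps B=0 W=0
Move 6: W@(4,1) -> caps B=0 W=0
Move 7: B@(0,3) -> caps B=1 W=0
Move 8: W@(3,2) -> caps B=1 W=0
Move 9: B@(1,0) -> caps B=1 W=0
Move 10: W@(2,3) -> caps B=1 W=0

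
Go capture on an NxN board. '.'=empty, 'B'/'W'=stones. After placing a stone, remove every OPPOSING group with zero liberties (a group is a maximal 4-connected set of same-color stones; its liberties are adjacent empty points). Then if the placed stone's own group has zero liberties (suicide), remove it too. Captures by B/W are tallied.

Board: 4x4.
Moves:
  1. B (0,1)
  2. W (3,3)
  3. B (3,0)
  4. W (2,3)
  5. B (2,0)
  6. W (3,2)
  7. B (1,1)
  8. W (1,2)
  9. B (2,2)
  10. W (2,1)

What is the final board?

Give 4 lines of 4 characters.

Answer: .B..
.BW.
BW.W
B.WW

Derivation:
Move 1: B@(0,1) -> caps B=0 W=0
Move 2: W@(3,3) -> caps B=0 W=0
Move 3: B@(3,0) -> caps B=0 W=0
Move 4: W@(2,3) -> caps B=0 W=0
Move 5: B@(2,0) -> caps B=0 W=0
Move 6: W@(3,2) -> caps B=0 W=0
Move 7: B@(1,1) -> caps B=0 W=0
Move 8: W@(1,2) -> caps B=0 W=0
Move 9: B@(2,2) -> caps B=0 W=0
Move 10: W@(2,1) -> caps B=0 W=1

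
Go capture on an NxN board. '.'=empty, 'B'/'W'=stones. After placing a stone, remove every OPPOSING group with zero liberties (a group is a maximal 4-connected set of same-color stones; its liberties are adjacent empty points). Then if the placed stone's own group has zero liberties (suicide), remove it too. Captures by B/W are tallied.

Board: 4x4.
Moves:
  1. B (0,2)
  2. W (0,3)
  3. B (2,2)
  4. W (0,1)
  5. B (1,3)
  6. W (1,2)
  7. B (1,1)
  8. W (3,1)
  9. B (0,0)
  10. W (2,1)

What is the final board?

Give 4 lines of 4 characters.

Move 1: B@(0,2) -> caps B=0 W=0
Move 2: W@(0,3) -> caps B=0 W=0
Move 3: B@(2,2) -> caps B=0 W=0
Move 4: W@(0,1) -> caps B=0 W=0
Move 5: B@(1,3) -> caps B=1 W=0
Move 6: W@(1,2) -> caps B=1 W=0
Move 7: B@(1,1) -> caps B=2 W=0
Move 8: W@(3,1) -> caps B=2 W=0
Move 9: B@(0,0) -> caps B=3 W=0
Move 10: W@(2,1) -> caps B=3 W=0

Answer: B.B.
.B.B
.WB.
.W..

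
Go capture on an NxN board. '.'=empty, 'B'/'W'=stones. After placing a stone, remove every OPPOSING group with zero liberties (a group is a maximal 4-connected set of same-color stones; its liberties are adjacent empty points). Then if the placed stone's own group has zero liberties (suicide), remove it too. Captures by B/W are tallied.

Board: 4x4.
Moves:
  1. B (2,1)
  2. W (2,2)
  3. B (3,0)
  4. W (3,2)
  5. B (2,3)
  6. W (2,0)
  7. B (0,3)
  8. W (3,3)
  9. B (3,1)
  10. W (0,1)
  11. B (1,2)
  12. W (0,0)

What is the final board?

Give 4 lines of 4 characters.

Answer: WW.B
..B.
WB.B
BB..

Derivation:
Move 1: B@(2,1) -> caps B=0 W=0
Move 2: W@(2,2) -> caps B=0 W=0
Move 3: B@(3,0) -> caps B=0 W=0
Move 4: W@(3,2) -> caps B=0 W=0
Move 5: B@(2,3) -> caps B=0 W=0
Move 6: W@(2,0) -> caps B=0 W=0
Move 7: B@(0,3) -> caps B=0 W=0
Move 8: W@(3,3) -> caps B=0 W=0
Move 9: B@(3,1) -> caps B=0 W=0
Move 10: W@(0,1) -> caps B=0 W=0
Move 11: B@(1,2) -> caps B=3 W=0
Move 12: W@(0,0) -> caps B=3 W=0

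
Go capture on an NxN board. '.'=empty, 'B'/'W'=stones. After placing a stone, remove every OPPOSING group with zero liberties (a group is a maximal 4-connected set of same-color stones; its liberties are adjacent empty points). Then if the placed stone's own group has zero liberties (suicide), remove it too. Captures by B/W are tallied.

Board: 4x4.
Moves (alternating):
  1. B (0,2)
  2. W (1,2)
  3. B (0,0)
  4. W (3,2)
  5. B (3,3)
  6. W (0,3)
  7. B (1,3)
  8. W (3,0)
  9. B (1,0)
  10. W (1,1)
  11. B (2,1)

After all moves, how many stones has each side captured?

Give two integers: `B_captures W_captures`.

Move 1: B@(0,2) -> caps B=0 W=0
Move 2: W@(1,2) -> caps B=0 W=0
Move 3: B@(0,0) -> caps B=0 W=0
Move 4: W@(3,2) -> caps B=0 W=0
Move 5: B@(3,3) -> caps B=0 W=0
Move 6: W@(0,3) -> caps B=0 W=0
Move 7: B@(1,3) -> caps B=1 W=0
Move 8: W@(3,0) -> caps B=1 W=0
Move 9: B@(1,0) -> caps B=1 W=0
Move 10: W@(1,1) -> caps B=1 W=0
Move 11: B@(2,1) -> caps B=1 W=0

Answer: 1 0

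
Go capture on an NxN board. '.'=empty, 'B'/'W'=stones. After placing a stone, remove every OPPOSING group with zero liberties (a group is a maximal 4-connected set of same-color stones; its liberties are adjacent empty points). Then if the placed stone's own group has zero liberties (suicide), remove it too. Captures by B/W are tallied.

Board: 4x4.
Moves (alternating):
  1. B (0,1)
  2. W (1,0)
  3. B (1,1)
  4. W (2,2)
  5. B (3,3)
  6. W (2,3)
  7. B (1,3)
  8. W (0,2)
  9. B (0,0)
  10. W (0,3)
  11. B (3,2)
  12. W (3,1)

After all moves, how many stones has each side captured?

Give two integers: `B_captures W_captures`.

Answer: 0 2

Derivation:
Move 1: B@(0,1) -> caps B=0 W=0
Move 2: W@(1,0) -> caps B=0 W=0
Move 3: B@(1,1) -> caps B=0 W=0
Move 4: W@(2,2) -> caps B=0 W=0
Move 5: B@(3,3) -> caps B=0 W=0
Move 6: W@(2,3) -> caps B=0 W=0
Move 7: B@(1,3) -> caps B=0 W=0
Move 8: W@(0,2) -> caps B=0 W=0
Move 9: B@(0,0) -> caps B=0 W=0
Move 10: W@(0,3) -> caps B=0 W=0
Move 11: B@(3,2) -> caps B=0 W=0
Move 12: W@(3,1) -> caps B=0 W=2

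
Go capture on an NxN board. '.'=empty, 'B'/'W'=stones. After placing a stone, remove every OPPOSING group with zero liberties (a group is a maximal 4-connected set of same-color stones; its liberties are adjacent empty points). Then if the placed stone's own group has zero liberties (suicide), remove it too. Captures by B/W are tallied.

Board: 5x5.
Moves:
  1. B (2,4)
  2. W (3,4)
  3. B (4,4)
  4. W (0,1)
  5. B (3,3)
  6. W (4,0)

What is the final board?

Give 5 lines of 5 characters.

Answer: .W...
.....
....B
...B.
W...B

Derivation:
Move 1: B@(2,4) -> caps B=0 W=0
Move 2: W@(3,4) -> caps B=0 W=0
Move 3: B@(4,4) -> caps B=0 W=0
Move 4: W@(0,1) -> caps B=0 W=0
Move 5: B@(3,3) -> caps B=1 W=0
Move 6: W@(4,0) -> caps B=1 W=0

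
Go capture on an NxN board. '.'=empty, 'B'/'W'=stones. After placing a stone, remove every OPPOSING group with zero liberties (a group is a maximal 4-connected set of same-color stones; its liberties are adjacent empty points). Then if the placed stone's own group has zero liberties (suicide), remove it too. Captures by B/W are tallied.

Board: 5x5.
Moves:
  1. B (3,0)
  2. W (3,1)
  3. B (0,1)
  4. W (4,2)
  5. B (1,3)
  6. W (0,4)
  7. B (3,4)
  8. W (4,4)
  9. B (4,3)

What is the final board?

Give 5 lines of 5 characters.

Move 1: B@(3,0) -> caps B=0 W=0
Move 2: W@(3,1) -> caps B=0 W=0
Move 3: B@(0,1) -> caps B=0 W=0
Move 4: W@(4,2) -> caps B=0 W=0
Move 5: B@(1,3) -> caps B=0 W=0
Move 6: W@(0,4) -> caps B=0 W=0
Move 7: B@(3,4) -> caps B=0 W=0
Move 8: W@(4,4) -> caps B=0 W=0
Move 9: B@(4,3) -> caps B=1 W=0

Answer: .B..W
...B.
.....
BW..B
..WB.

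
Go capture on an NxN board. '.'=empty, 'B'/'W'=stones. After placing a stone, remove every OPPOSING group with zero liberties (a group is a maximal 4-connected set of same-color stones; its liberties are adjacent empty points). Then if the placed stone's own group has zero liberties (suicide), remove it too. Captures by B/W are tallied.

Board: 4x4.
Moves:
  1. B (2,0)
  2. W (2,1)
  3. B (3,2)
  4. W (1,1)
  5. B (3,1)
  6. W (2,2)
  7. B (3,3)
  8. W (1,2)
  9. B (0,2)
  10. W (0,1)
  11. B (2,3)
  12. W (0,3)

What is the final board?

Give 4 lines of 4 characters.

Answer: .W.W
.WW.
BWWB
.BBB

Derivation:
Move 1: B@(2,0) -> caps B=0 W=0
Move 2: W@(2,1) -> caps B=0 W=0
Move 3: B@(3,2) -> caps B=0 W=0
Move 4: W@(1,1) -> caps B=0 W=0
Move 5: B@(3,1) -> caps B=0 W=0
Move 6: W@(2,2) -> caps B=0 W=0
Move 7: B@(3,3) -> caps B=0 W=0
Move 8: W@(1,2) -> caps B=0 W=0
Move 9: B@(0,2) -> caps B=0 W=0
Move 10: W@(0,1) -> caps B=0 W=0
Move 11: B@(2,3) -> caps B=0 W=0
Move 12: W@(0,3) -> caps B=0 W=1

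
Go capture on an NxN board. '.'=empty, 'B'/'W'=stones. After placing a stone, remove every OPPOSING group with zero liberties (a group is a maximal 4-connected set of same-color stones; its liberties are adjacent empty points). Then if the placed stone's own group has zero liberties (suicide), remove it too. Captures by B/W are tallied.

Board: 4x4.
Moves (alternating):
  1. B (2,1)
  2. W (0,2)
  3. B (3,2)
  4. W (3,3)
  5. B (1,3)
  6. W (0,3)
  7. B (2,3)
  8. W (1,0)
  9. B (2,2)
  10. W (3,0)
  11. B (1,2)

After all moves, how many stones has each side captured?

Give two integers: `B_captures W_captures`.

Move 1: B@(2,1) -> caps B=0 W=0
Move 2: W@(0,2) -> caps B=0 W=0
Move 3: B@(3,2) -> caps B=0 W=0
Move 4: W@(3,3) -> caps B=0 W=0
Move 5: B@(1,3) -> caps B=0 W=0
Move 6: W@(0,3) -> caps B=0 W=0
Move 7: B@(2,3) -> caps B=1 W=0
Move 8: W@(1,0) -> caps B=1 W=0
Move 9: B@(2,2) -> caps B=1 W=0
Move 10: W@(3,0) -> caps B=1 W=0
Move 11: B@(1,2) -> caps B=1 W=0

Answer: 1 0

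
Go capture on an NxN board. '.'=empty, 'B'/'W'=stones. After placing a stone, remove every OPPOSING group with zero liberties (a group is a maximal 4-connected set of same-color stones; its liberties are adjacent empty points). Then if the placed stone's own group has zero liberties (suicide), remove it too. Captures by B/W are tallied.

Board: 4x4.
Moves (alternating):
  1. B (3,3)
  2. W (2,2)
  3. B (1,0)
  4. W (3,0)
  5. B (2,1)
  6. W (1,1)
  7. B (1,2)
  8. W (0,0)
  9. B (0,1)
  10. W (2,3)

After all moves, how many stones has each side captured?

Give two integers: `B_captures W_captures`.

Move 1: B@(3,3) -> caps B=0 W=0
Move 2: W@(2,2) -> caps B=0 W=0
Move 3: B@(1,0) -> caps B=0 W=0
Move 4: W@(3,0) -> caps B=0 W=0
Move 5: B@(2,1) -> caps B=0 W=0
Move 6: W@(1,1) -> caps B=0 W=0
Move 7: B@(1,2) -> caps B=0 W=0
Move 8: W@(0,0) -> caps B=0 W=0
Move 9: B@(0,1) -> caps B=2 W=0
Move 10: W@(2,3) -> caps B=2 W=0

Answer: 2 0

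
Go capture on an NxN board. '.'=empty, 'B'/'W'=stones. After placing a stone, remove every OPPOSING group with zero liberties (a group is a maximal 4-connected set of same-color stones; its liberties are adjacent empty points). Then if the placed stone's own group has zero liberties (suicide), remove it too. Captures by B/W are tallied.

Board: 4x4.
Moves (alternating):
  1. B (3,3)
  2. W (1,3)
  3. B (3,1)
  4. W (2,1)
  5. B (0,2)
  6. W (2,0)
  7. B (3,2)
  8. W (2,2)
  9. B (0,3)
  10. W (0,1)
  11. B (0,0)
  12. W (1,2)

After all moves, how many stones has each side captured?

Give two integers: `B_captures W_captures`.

Move 1: B@(3,3) -> caps B=0 W=0
Move 2: W@(1,3) -> caps B=0 W=0
Move 3: B@(3,1) -> caps B=0 W=0
Move 4: W@(2,1) -> caps B=0 W=0
Move 5: B@(0,2) -> caps B=0 W=0
Move 6: W@(2,0) -> caps B=0 W=0
Move 7: B@(3,2) -> caps B=0 W=0
Move 8: W@(2,2) -> caps B=0 W=0
Move 9: B@(0,3) -> caps B=0 W=0
Move 10: W@(0,1) -> caps B=0 W=0
Move 11: B@(0,0) -> caps B=0 W=0
Move 12: W@(1,2) -> caps B=0 W=2

Answer: 0 2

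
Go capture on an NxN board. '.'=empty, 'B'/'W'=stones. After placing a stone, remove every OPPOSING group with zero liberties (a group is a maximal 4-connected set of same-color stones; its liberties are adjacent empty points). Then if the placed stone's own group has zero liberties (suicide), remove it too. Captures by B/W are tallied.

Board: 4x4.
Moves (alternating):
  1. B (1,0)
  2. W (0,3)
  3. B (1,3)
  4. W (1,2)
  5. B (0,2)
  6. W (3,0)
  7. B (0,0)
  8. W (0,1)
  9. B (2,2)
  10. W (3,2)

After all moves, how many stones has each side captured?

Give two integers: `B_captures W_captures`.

Answer: 1 0

Derivation:
Move 1: B@(1,0) -> caps B=0 W=0
Move 2: W@(0,3) -> caps B=0 W=0
Move 3: B@(1,3) -> caps B=0 W=0
Move 4: W@(1,2) -> caps B=0 W=0
Move 5: B@(0,2) -> caps B=1 W=0
Move 6: W@(3,0) -> caps B=1 W=0
Move 7: B@(0,0) -> caps B=1 W=0
Move 8: W@(0,1) -> caps B=1 W=0
Move 9: B@(2,2) -> caps B=1 W=0
Move 10: W@(3,2) -> caps B=1 W=0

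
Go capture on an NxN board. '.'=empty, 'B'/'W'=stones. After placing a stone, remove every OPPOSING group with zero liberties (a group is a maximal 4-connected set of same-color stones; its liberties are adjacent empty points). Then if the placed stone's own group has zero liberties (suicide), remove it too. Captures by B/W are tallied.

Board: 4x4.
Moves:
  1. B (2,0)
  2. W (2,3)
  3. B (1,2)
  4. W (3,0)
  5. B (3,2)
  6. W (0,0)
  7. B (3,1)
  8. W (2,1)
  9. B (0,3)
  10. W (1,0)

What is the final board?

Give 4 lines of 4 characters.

Answer: W..B
W.B.
BW.W
.BB.

Derivation:
Move 1: B@(2,0) -> caps B=0 W=0
Move 2: W@(2,3) -> caps B=0 W=0
Move 3: B@(1,2) -> caps B=0 W=0
Move 4: W@(3,0) -> caps B=0 W=0
Move 5: B@(3,2) -> caps B=0 W=0
Move 6: W@(0,0) -> caps B=0 W=0
Move 7: B@(3,1) -> caps B=1 W=0
Move 8: W@(2,1) -> caps B=1 W=0
Move 9: B@(0,3) -> caps B=1 W=0
Move 10: W@(1,0) -> caps B=1 W=0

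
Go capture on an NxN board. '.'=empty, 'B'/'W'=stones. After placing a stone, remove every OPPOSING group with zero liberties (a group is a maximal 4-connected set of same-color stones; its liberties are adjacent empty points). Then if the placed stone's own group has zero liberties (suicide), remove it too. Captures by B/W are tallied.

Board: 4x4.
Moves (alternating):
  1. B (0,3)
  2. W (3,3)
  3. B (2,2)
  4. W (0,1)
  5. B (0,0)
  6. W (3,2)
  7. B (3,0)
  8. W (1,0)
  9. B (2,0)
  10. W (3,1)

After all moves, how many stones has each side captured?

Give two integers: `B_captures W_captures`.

Answer: 0 1

Derivation:
Move 1: B@(0,3) -> caps B=0 W=0
Move 2: W@(3,3) -> caps B=0 W=0
Move 3: B@(2,2) -> caps B=0 W=0
Move 4: W@(0,1) -> caps B=0 W=0
Move 5: B@(0,0) -> caps B=0 W=0
Move 6: W@(3,2) -> caps B=0 W=0
Move 7: B@(3,0) -> caps B=0 W=0
Move 8: W@(1,0) -> caps B=0 W=1
Move 9: B@(2,0) -> caps B=0 W=1
Move 10: W@(3,1) -> caps B=0 W=1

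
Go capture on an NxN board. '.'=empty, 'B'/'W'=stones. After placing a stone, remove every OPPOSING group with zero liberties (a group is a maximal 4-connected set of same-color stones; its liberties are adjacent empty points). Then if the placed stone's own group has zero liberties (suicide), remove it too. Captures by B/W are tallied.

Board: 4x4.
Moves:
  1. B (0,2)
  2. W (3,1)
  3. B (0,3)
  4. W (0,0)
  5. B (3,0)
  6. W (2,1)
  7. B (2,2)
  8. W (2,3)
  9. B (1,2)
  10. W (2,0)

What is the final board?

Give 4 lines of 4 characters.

Answer: W.BB
..B.
WWBW
.W..

Derivation:
Move 1: B@(0,2) -> caps B=0 W=0
Move 2: W@(3,1) -> caps B=0 W=0
Move 3: B@(0,3) -> caps B=0 W=0
Move 4: W@(0,0) -> caps B=0 W=0
Move 5: B@(3,0) -> caps B=0 W=0
Move 6: W@(2,1) -> caps B=0 W=0
Move 7: B@(2,2) -> caps B=0 W=0
Move 8: W@(2,3) -> caps B=0 W=0
Move 9: B@(1,2) -> caps B=0 W=0
Move 10: W@(2,0) -> caps B=0 W=1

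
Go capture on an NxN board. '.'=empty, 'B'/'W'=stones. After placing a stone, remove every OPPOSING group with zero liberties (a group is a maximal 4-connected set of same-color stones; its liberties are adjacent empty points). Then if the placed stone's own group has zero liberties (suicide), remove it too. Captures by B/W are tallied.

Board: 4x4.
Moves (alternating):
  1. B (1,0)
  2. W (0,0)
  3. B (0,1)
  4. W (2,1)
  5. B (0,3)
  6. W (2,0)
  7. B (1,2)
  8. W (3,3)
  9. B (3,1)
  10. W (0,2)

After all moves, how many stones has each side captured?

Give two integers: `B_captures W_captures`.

Answer: 1 0

Derivation:
Move 1: B@(1,0) -> caps B=0 W=0
Move 2: W@(0,0) -> caps B=0 W=0
Move 3: B@(0,1) -> caps B=1 W=0
Move 4: W@(2,1) -> caps B=1 W=0
Move 5: B@(0,3) -> caps B=1 W=0
Move 6: W@(2,0) -> caps B=1 W=0
Move 7: B@(1,2) -> caps B=1 W=0
Move 8: W@(3,3) -> caps B=1 W=0
Move 9: B@(3,1) -> caps B=1 W=0
Move 10: W@(0,2) -> caps B=1 W=0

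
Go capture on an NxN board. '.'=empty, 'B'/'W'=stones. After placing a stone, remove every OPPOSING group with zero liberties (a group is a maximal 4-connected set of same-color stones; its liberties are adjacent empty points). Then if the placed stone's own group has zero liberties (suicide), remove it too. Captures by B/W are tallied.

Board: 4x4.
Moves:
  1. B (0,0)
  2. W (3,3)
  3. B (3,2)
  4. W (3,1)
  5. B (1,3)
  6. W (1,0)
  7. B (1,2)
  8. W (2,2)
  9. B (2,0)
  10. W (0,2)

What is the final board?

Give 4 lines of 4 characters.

Answer: B.W.
W.BB
B.W.
.W.W

Derivation:
Move 1: B@(0,0) -> caps B=0 W=0
Move 2: W@(3,3) -> caps B=0 W=0
Move 3: B@(3,2) -> caps B=0 W=0
Move 4: W@(3,1) -> caps B=0 W=0
Move 5: B@(1,3) -> caps B=0 W=0
Move 6: W@(1,0) -> caps B=0 W=0
Move 7: B@(1,2) -> caps B=0 W=0
Move 8: W@(2,2) -> caps B=0 W=1
Move 9: B@(2,0) -> caps B=0 W=1
Move 10: W@(0,2) -> caps B=0 W=1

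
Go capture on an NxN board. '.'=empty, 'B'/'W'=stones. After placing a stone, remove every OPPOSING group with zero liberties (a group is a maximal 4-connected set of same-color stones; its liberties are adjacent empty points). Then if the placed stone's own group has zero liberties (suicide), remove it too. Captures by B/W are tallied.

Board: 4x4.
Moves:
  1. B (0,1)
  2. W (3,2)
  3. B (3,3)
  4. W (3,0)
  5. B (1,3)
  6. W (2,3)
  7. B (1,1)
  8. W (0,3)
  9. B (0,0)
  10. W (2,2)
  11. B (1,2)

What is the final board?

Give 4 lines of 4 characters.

Answer: BB.W
.BBB
..WW
W.W.

Derivation:
Move 1: B@(0,1) -> caps B=0 W=0
Move 2: W@(3,2) -> caps B=0 W=0
Move 3: B@(3,3) -> caps B=0 W=0
Move 4: W@(3,0) -> caps B=0 W=0
Move 5: B@(1,3) -> caps B=0 W=0
Move 6: W@(2,3) -> caps B=0 W=1
Move 7: B@(1,1) -> caps B=0 W=1
Move 8: W@(0,3) -> caps B=0 W=1
Move 9: B@(0,0) -> caps B=0 W=1
Move 10: W@(2,2) -> caps B=0 W=1
Move 11: B@(1,2) -> caps B=0 W=1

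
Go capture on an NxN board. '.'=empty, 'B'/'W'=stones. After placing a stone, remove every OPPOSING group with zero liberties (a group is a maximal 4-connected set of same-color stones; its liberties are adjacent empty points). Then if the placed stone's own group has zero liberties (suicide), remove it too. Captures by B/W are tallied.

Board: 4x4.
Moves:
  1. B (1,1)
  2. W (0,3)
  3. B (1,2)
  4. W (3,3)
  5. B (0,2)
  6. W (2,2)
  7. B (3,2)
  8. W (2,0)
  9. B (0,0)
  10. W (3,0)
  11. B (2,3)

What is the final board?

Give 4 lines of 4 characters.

Answer: B.BW
.BB.
W.WB
W.B.

Derivation:
Move 1: B@(1,1) -> caps B=0 W=0
Move 2: W@(0,3) -> caps B=0 W=0
Move 3: B@(1,2) -> caps B=0 W=0
Move 4: W@(3,3) -> caps B=0 W=0
Move 5: B@(0,2) -> caps B=0 W=0
Move 6: W@(2,2) -> caps B=0 W=0
Move 7: B@(3,2) -> caps B=0 W=0
Move 8: W@(2,0) -> caps B=0 W=0
Move 9: B@(0,0) -> caps B=0 W=0
Move 10: W@(3,0) -> caps B=0 W=0
Move 11: B@(2,3) -> caps B=1 W=0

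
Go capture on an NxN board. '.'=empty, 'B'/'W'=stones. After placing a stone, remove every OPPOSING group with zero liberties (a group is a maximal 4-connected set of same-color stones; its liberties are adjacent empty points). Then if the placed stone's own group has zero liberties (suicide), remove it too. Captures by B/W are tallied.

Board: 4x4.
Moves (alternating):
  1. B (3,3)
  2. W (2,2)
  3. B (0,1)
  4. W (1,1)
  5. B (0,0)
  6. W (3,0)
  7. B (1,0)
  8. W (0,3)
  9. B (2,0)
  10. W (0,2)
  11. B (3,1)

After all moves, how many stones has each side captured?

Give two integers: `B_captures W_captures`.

Answer: 1 0

Derivation:
Move 1: B@(3,3) -> caps B=0 W=0
Move 2: W@(2,2) -> caps B=0 W=0
Move 3: B@(0,1) -> caps B=0 W=0
Move 4: W@(1,1) -> caps B=0 W=0
Move 5: B@(0,0) -> caps B=0 W=0
Move 6: W@(3,0) -> caps B=0 W=0
Move 7: B@(1,0) -> caps B=0 W=0
Move 8: W@(0,3) -> caps B=0 W=0
Move 9: B@(2,0) -> caps B=0 W=0
Move 10: W@(0,2) -> caps B=0 W=0
Move 11: B@(3,1) -> caps B=1 W=0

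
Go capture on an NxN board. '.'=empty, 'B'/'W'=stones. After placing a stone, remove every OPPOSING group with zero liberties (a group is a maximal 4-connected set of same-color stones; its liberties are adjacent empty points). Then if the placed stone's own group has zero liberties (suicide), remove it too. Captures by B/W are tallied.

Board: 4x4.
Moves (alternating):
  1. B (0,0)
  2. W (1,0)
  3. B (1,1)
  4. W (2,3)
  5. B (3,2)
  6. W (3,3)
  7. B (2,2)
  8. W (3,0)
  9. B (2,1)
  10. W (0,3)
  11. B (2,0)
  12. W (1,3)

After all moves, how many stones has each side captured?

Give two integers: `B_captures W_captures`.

Answer: 1 0

Derivation:
Move 1: B@(0,0) -> caps B=0 W=0
Move 2: W@(1,0) -> caps B=0 W=0
Move 3: B@(1,1) -> caps B=0 W=0
Move 4: W@(2,3) -> caps B=0 W=0
Move 5: B@(3,2) -> caps B=0 W=0
Move 6: W@(3,3) -> caps B=0 W=0
Move 7: B@(2,2) -> caps B=0 W=0
Move 8: W@(3,0) -> caps B=0 W=0
Move 9: B@(2,1) -> caps B=0 W=0
Move 10: W@(0,3) -> caps B=0 W=0
Move 11: B@(2,0) -> caps B=1 W=0
Move 12: W@(1,3) -> caps B=1 W=0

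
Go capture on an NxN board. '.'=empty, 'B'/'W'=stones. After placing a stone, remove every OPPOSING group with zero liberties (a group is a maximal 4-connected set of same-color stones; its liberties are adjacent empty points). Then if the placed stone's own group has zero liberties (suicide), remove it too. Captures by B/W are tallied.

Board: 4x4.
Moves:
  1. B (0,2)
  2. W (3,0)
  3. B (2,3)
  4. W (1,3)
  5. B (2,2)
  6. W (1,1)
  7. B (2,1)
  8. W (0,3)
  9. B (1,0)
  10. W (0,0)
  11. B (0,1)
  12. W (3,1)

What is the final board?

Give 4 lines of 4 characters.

Move 1: B@(0,2) -> caps B=0 W=0
Move 2: W@(3,0) -> caps B=0 W=0
Move 3: B@(2,3) -> caps B=0 W=0
Move 4: W@(1,3) -> caps B=0 W=0
Move 5: B@(2,2) -> caps B=0 W=0
Move 6: W@(1,1) -> caps B=0 W=0
Move 7: B@(2,1) -> caps B=0 W=0
Move 8: W@(0,3) -> caps B=0 W=0
Move 9: B@(1,0) -> caps B=0 W=0
Move 10: W@(0,0) -> caps B=0 W=0
Move 11: B@(0,1) -> caps B=1 W=0
Move 12: W@(3,1) -> caps B=1 W=0

Answer: .BBW
BW.W
.BBB
WW..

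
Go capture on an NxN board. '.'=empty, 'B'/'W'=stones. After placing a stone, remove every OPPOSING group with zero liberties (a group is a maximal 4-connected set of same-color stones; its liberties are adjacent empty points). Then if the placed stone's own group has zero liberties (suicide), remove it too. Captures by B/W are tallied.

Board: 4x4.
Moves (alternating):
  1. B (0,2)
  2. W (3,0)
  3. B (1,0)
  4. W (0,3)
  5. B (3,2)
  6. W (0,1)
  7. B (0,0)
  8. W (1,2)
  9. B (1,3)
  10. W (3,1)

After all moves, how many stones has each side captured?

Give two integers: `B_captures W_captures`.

Move 1: B@(0,2) -> caps B=0 W=0
Move 2: W@(3,0) -> caps B=0 W=0
Move 3: B@(1,0) -> caps B=0 W=0
Move 4: W@(0,3) -> caps B=0 W=0
Move 5: B@(3,2) -> caps B=0 W=0
Move 6: W@(0,1) -> caps B=0 W=0
Move 7: B@(0,0) -> caps B=0 W=0
Move 8: W@(1,2) -> caps B=0 W=1
Move 9: B@(1,3) -> caps B=0 W=1
Move 10: W@(3,1) -> caps B=0 W=1

Answer: 0 1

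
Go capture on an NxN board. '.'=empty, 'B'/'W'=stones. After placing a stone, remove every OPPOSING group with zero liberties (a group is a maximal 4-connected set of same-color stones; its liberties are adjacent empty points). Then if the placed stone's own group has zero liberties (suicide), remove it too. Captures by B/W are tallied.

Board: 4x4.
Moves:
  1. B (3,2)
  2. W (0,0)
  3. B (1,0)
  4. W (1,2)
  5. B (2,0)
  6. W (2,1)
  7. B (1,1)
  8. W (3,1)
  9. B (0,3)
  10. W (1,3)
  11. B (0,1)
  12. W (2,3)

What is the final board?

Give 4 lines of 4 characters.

Answer: .B.B
BBWW
BW.W
.WB.

Derivation:
Move 1: B@(3,2) -> caps B=0 W=0
Move 2: W@(0,0) -> caps B=0 W=0
Move 3: B@(1,0) -> caps B=0 W=0
Move 4: W@(1,2) -> caps B=0 W=0
Move 5: B@(2,0) -> caps B=0 W=0
Move 6: W@(2,1) -> caps B=0 W=0
Move 7: B@(1,1) -> caps B=0 W=0
Move 8: W@(3,1) -> caps B=0 W=0
Move 9: B@(0,3) -> caps B=0 W=0
Move 10: W@(1,3) -> caps B=0 W=0
Move 11: B@(0,1) -> caps B=1 W=0
Move 12: W@(2,3) -> caps B=1 W=0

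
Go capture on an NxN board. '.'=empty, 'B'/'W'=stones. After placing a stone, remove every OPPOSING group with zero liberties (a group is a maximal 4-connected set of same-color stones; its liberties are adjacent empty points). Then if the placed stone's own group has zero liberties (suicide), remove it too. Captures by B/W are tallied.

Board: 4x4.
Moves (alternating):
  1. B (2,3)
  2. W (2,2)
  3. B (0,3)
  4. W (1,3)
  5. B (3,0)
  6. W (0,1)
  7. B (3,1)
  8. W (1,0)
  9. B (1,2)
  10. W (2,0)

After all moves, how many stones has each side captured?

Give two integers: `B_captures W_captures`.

Answer: 1 0

Derivation:
Move 1: B@(2,3) -> caps B=0 W=0
Move 2: W@(2,2) -> caps B=0 W=0
Move 3: B@(0,3) -> caps B=0 W=0
Move 4: W@(1,3) -> caps B=0 W=0
Move 5: B@(3,0) -> caps B=0 W=0
Move 6: W@(0,1) -> caps B=0 W=0
Move 7: B@(3,1) -> caps B=0 W=0
Move 8: W@(1,0) -> caps B=0 W=0
Move 9: B@(1,2) -> caps B=1 W=0
Move 10: W@(2,0) -> caps B=1 W=0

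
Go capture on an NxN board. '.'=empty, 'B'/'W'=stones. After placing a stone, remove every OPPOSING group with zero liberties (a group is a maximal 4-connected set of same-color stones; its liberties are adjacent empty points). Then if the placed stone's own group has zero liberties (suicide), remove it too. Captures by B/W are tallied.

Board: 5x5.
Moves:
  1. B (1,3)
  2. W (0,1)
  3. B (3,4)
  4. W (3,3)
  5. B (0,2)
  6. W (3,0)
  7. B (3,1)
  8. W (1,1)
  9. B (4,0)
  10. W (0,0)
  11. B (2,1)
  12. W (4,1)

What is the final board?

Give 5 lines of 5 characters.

Answer: WWB..
.W.B.
.B...
WB.WB
.W...

Derivation:
Move 1: B@(1,3) -> caps B=0 W=0
Move 2: W@(0,1) -> caps B=0 W=0
Move 3: B@(3,4) -> caps B=0 W=0
Move 4: W@(3,3) -> caps B=0 W=0
Move 5: B@(0,2) -> caps B=0 W=0
Move 6: W@(3,0) -> caps B=0 W=0
Move 7: B@(3,1) -> caps B=0 W=0
Move 8: W@(1,1) -> caps B=0 W=0
Move 9: B@(4,0) -> caps B=0 W=0
Move 10: W@(0,0) -> caps B=0 W=0
Move 11: B@(2,1) -> caps B=0 W=0
Move 12: W@(4,1) -> caps B=0 W=1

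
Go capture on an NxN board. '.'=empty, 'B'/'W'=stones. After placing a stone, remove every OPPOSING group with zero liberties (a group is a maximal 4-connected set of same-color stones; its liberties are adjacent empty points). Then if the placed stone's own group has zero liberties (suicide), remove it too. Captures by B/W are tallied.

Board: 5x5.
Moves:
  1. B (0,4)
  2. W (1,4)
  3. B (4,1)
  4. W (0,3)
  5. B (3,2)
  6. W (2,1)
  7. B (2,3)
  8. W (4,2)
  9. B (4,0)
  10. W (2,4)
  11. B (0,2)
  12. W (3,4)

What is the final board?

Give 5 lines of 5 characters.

Move 1: B@(0,4) -> caps B=0 W=0
Move 2: W@(1,4) -> caps B=0 W=0
Move 3: B@(4,1) -> caps B=0 W=0
Move 4: W@(0,3) -> caps B=0 W=1
Move 5: B@(3,2) -> caps B=0 W=1
Move 6: W@(2,1) -> caps B=0 W=1
Move 7: B@(2,3) -> caps B=0 W=1
Move 8: W@(4,2) -> caps B=0 W=1
Move 9: B@(4,0) -> caps B=0 W=1
Move 10: W@(2,4) -> caps B=0 W=1
Move 11: B@(0,2) -> caps B=0 W=1
Move 12: W@(3,4) -> caps B=0 W=1

Answer: ..BW.
....W
.W.BW
..B.W
BBW..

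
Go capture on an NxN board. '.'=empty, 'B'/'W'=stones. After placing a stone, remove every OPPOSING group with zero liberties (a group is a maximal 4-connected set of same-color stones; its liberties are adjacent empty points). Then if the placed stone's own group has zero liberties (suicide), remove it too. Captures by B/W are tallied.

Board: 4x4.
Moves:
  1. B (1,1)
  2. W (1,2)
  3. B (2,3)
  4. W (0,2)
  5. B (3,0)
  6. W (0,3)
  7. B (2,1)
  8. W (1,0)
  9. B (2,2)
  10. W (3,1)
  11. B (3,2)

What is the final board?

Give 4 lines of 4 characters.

Move 1: B@(1,1) -> caps B=0 W=0
Move 2: W@(1,2) -> caps B=0 W=0
Move 3: B@(2,3) -> caps B=0 W=0
Move 4: W@(0,2) -> caps B=0 W=0
Move 5: B@(3,0) -> caps B=0 W=0
Move 6: W@(0,3) -> caps B=0 W=0
Move 7: B@(2,1) -> caps B=0 W=0
Move 8: W@(1,0) -> caps B=0 W=0
Move 9: B@(2,2) -> caps B=0 W=0
Move 10: W@(3,1) -> caps B=0 W=0
Move 11: B@(3,2) -> caps B=1 W=0

Answer: ..WW
WBW.
.BBB
B.B.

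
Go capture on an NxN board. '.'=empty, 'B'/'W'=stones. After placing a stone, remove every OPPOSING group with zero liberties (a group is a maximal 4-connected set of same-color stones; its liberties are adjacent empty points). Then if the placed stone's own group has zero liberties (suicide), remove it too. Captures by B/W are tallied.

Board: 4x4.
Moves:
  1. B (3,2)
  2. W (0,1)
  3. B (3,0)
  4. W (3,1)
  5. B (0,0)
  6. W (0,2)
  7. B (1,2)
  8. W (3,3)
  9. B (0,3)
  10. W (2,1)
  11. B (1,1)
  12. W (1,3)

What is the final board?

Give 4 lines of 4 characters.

Move 1: B@(3,2) -> caps B=0 W=0
Move 2: W@(0,1) -> caps B=0 W=0
Move 3: B@(3,0) -> caps B=0 W=0
Move 4: W@(3,1) -> caps B=0 W=0
Move 5: B@(0,0) -> caps B=0 W=0
Move 6: W@(0,2) -> caps B=0 W=0
Move 7: B@(1,2) -> caps B=0 W=0
Move 8: W@(3,3) -> caps B=0 W=0
Move 9: B@(0,3) -> caps B=0 W=0
Move 10: W@(2,1) -> caps B=0 W=0
Move 11: B@(1,1) -> caps B=2 W=0
Move 12: W@(1,3) -> caps B=2 W=0

Answer: B..B
.BBW
.W..
BWBW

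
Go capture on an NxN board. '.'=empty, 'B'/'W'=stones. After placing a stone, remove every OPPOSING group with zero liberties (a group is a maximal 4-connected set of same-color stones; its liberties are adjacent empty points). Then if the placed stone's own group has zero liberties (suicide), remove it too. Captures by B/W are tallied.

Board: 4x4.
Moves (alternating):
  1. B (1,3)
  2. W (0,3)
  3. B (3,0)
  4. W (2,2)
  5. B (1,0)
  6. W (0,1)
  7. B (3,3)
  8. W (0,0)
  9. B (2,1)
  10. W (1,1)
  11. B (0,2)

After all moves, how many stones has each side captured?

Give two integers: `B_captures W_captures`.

Answer: 1 0

Derivation:
Move 1: B@(1,3) -> caps B=0 W=0
Move 2: W@(0,3) -> caps B=0 W=0
Move 3: B@(3,0) -> caps B=0 W=0
Move 4: W@(2,2) -> caps B=0 W=0
Move 5: B@(1,0) -> caps B=0 W=0
Move 6: W@(0,1) -> caps B=0 W=0
Move 7: B@(3,3) -> caps B=0 W=0
Move 8: W@(0,0) -> caps B=0 W=0
Move 9: B@(2,1) -> caps B=0 W=0
Move 10: W@(1,1) -> caps B=0 W=0
Move 11: B@(0,2) -> caps B=1 W=0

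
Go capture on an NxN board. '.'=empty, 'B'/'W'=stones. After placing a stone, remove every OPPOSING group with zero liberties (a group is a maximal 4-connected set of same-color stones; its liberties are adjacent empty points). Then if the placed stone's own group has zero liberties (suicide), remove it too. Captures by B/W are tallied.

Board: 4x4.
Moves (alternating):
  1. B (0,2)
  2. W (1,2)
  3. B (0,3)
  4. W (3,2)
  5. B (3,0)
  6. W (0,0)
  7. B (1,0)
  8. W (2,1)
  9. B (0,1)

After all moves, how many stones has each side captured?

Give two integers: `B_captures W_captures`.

Move 1: B@(0,2) -> caps B=0 W=0
Move 2: W@(1,2) -> caps B=0 W=0
Move 3: B@(0,3) -> caps B=0 W=0
Move 4: W@(3,2) -> caps B=0 W=0
Move 5: B@(3,0) -> caps B=0 W=0
Move 6: W@(0,0) -> caps B=0 W=0
Move 7: B@(1,0) -> caps B=0 W=0
Move 8: W@(2,1) -> caps B=0 W=0
Move 9: B@(0,1) -> caps B=1 W=0

Answer: 1 0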